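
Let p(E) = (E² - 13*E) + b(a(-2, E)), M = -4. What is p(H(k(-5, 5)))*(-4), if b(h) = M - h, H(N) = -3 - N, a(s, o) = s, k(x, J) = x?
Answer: 96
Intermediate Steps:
b(h) = -4 - h
p(E) = -2 + E² - 13*E (p(E) = (E² - 13*E) + (-4 - 1*(-2)) = (E² - 13*E) + (-4 + 2) = (E² - 13*E) - 2 = -2 + E² - 13*E)
p(H(k(-5, 5)))*(-4) = (-2 + (-3 - 1*(-5))² - 13*(-3 - 1*(-5)))*(-4) = (-2 + (-3 + 5)² - 13*(-3 + 5))*(-4) = (-2 + 2² - 13*2)*(-4) = (-2 + 4 - 26)*(-4) = -24*(-4) = 96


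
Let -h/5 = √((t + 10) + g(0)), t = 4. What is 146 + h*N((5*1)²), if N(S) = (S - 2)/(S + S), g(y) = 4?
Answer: 146 - 69*√2/10 ≈ 136.24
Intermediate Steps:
N(S) = (-2 + S)/(2*S) (N(S) = (-2 + S)/((2*S)) = (-2 + S)*(1/(2*S)) = (-2 + S)/(2*S))
h = -15*√2 (h = -5*√((4 + 10) + 4) = -5*√(14 + 4) = -15*√2 ≈ -21.213)
146 + h*N((5*1)²) = 146 + (-15*√2)*((-2 + (5*1)²)/(2*((5*1)²))) = 146 + (-15*√2)*((-2 + 5²)/(2*(5²))) = 146 + (-15*√2)*((½)*(-2 + 25)/25) = 146 + (-15*√2)*((½)*(1/25)*23) = 146 - 15*√2*(23/50) = 146 - 69*√2/10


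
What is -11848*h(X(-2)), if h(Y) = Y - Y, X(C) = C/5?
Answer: 0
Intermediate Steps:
X(C) = C/5 (X(C) = C*(1/5) = C/5)
h(Y) = 0
-11848*h(X(-2)) = -11848*0 = 0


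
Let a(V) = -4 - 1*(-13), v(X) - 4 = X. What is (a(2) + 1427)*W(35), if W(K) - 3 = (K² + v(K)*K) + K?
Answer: 3773808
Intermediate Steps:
v(X) = 4 + X
a(V) = 9 (a(V) = -4 + 13 = 9)
W(K) = 3 + K + K² + K*(4 + K) (W(K) = 3 + ((K² + (4 + K)*K) + K) = 3 + ((K² + K*(4 + K)) + K) = 3 + (K + K² + K*(4 + K)) = 3 + K + K² + K*(4 + K))
(a(2) + 1427)*W(35) = (9 + 1427)*(3 + 2*35² + 5*35) = 1436*(3 + 2*1225 + 175) = 1436*(3 + 2450 + 175) = 1436*2628 = 3773808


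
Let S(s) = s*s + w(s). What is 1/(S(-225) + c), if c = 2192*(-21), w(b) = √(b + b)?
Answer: 1531/7032033 - 5*I*√2/7032033 ≈ 0.00021772 - 1.0056e-6*I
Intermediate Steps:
w(b) = √2*√b (w(b) = √(2*b) = √2*√b)
S(s) = s² + √2*√s (S(s) = s*s + √2*√s = s² + √2*√s)
c = -46032
1/(S(-225) + c) = 1/(((-225)² + √2*√(-225)) - 46032) = 1/((50625 + √2*(15*I)) - 46032) = 1/((50625 + 15*I*√2) - 46032) = 1/(4593 + 15*I*√2)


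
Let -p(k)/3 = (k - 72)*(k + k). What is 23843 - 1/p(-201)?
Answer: 7850021635/329238 ≈ 23843.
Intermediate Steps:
p(k) = -6*k*(-72 + k) (p(k) = -3*(k - 72)*(k + k) = -3*(-72 + k)*2*k = -6*k*(-72 + k))
23843 - 1/p(-201) = 23843 - 1/(6*(-201)*(72 - 1*(-201))) = 23843 - 1/(6*(-201)*(72 + 201)) = 23843 - 1/(6*(-201)*273) = 23843 - 1/(-329238) = 23843 - 1*(-1/329238) = 23843 + 1/329238 = 7850021635/329238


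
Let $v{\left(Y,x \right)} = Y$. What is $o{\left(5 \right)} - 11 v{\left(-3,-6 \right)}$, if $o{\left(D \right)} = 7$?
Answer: $40$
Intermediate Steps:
$o{\left(5 \right)} - 11 v{\left(-3,-6 \right)} = 7 - -33 = 7 + 33 = 40$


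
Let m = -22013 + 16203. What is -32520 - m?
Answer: -26710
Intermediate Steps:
m = -5810
-32520 - m = -32520 - 1*(-5810) = -32520 + 5810 = -26710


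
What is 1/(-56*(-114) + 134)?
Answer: 1/6518 ≈ 0.00015342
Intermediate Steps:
1/(-56*(-114) + 134) = 1/(6384 + 134) = 1/6518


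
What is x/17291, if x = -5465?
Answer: -5465/17291 ≈ -0.31606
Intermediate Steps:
x/17291 = -5465/17291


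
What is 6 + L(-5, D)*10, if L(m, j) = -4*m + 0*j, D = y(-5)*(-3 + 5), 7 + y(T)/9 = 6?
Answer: 206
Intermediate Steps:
y(T) = -9 (y(T) = -63 + 9*6 = -63 + 54 = -9)
D = -18 (D = -9*(-3 + 5) = -9*2 = -18)
L(m, j) = -4*m (L(m, j) = -4*m + 0 = -4*m)
6 + L(-5, D)*10 = 6 - 4*(-5)*10 = 6 + 20*10 = 6 + 200 = 206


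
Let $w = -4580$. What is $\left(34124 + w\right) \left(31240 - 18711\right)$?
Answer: $370156776$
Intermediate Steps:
$\left(34124 + w\right) \left(31240 - 18711\right) = \left(34124 - 4580\right) \left(31240 - 18711\right) = 29544 \cdot 12529 = 370156776$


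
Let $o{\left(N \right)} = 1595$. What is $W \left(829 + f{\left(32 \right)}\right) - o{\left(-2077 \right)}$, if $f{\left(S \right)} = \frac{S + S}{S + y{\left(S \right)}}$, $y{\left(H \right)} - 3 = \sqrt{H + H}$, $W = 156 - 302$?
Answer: $- \frac{5282391}{43} \approx -1.2285 \cdot 10^{5}$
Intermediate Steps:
$W = -146$ ($W = 156 - 302 = -146$)
$y{\left(H \right)} = 3 + \sqrt{2} \sqrt{H}$ ($y{\left(H \right)} = 3 + \sqrt{H + H} = 3 + \sqrt{2 H} = 3 + \sqrt{2} \sqrt{H}$)
$f{\left(S \right)} = \frac{2 S}{3 + S + \sqrt{2} \sqrt{S}}$ ($f{\left(S \right)} = \frac{S + S}{S + \left(3 + \sqrt{2} \sqrt{S}\right)} = \frac{2 S}{3 + S + \sqrt{2} \sqrt{S}}$)
$W \left(829 + f{\left(32 \right)}\right) - o{\left(-2077 \right)} = - 146 \left(829 + 2 \cdot 32 \frac{1}{3 + 32 + \sqrt{2} \sqrt{32}}\right) - 1595 = - 146 \left(829 + 2 \cdot 32 \frac{1}{3 + 32 + \sqrt{2} \cdot 4 \sqrt{2}}\right) - 1595 = - 146 \left(829 + 2 \cdot 32 \frac{1}{3 + 32 + 8}\right) - 1595 = - 146 \left(829 + 2 \cdot 32 \cdot \frac{1}{43}\right) - 1595 = - 146 \left(829 + \frac{64}{43}\right) - 1595 = \left(-146\right) \frac{35711}{43} - 1595 = - \frac{5213806}{43} - 1595 = - \frac{5282391}{43}$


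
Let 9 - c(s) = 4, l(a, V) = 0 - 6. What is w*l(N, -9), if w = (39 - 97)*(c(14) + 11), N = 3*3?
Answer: 5568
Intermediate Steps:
N = 9
l(a, V) = -6
c(s) = 5 (c(s) = 9 - 1*4 = 9 - 4 = 5)
w = -928 (w = (39 - 97)*(5 + 11) = -58*16 = -928)
w*l(N, -9) = -928*(-6) = 5568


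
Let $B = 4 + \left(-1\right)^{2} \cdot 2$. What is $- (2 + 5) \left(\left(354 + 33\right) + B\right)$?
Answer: $-2751$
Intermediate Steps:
$B = 6$ ($B = 4 + 1 \cdot 2 = 4 + 2 = 6$)
$- (2 + 5) \left(\left(354 + 33\right) + B\right) = - (2 + 5) \left(\left(354 + 33\right) + 6\right) = \left(-1\right) 7 \left(387 + 6\right) = \left(-7\right) 393 = -2751$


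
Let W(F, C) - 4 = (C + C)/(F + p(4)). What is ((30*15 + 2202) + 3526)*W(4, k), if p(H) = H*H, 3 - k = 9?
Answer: 105026/5 ≈ 21005.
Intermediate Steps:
k = -6 (k = 3 - 1*9 = 3 - 9 = -6)
p(H) = H²
W(F, C) = 4 + 2*C/(16 + F) (W(F, C) = 4 + (C + C)/(F + 4²) = 4 + (2*C)/(F + 16) = 4 + (2*C)/(16 + F) = 4 + 2*C/(16 + F))
((30*15 + 2202) + 3526)*W(4, k) = ((30*15 + 2202) + 3526)*(2*(32 - 6 + 2*4)/(16 + 4)) = ((450 + 2202) + 3526)*(2*(32 - 6 + 8)/20) = (2652 + 3526)*(2*(1/20)*34) = 6178*(17/5) = 105026/5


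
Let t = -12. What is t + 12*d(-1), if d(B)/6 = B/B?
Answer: 60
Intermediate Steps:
d(B) = 6 (d(B) = 6*(B/B) = 6*1 = 6)
t + 12*d(-1) = -12 + 12*6 = -12 + 72 = 60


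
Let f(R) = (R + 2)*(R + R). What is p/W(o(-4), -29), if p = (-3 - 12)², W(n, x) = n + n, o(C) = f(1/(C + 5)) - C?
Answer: 45/4 ≈ 11.250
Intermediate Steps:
f(R) = 2*R*(2 + R) (f(R) = (2 + R)*(2*R) = 2*R*(2 + R))
o(C) = -C + 2*(2 + 1/(5 + C))/(5 + C) (o(C) = 2*(2 + 1/(C + 5))/(C + 5) - C = 2*(2 + 1/(5 + C))/(5 + C) - C = -C + 2*(2 + 1/(5 + C))/(5 + C))
W(n, x) = 2*n
p = 225 (p = (-15)² = 225)
p/W(o(-4), -29) = 225/((2*((22 + 4*(-4) - 1*(-4)*(5 - 4)²)/(5 - 4)²))) = 225/((2*((22 - 16 - 1*(-4)*1²)/1²))) = 225/((2*(1*(22 - 16 - 1*(-4)*1)))) = 225/((2*(1*(22 - 16 + 4)))) = 225/((2*(1*10))) = 225/((2*10)) = 225/20 = 225*(1/20) = 45/4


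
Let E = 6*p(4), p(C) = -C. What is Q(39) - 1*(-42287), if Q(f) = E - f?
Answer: 42224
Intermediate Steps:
E = -24 (E = 6*(-1*4) = 6*(-4) = -24)
Q(f) = -24 - f
Q(39) - 1*(-42287) = (-24 - 1*39) - 1*(-42287) = (-24 - 39) + 42287 = -63 + 42287 = 42224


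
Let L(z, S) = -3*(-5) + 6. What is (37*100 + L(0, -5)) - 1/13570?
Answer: 50493969/13570 ≈ 3721.0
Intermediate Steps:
L(z, S) = 21 (L(z, S) = 15 + 6 = 21)
(37*100 + L(0, -5)) - 1/13570 = (37*100 + 21) - 1/13570 = (3700 + 21) - 1*1/13570 = 3721 - 1/13570 = 50493969/13570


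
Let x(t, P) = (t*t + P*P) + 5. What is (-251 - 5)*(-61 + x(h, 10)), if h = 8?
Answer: -27648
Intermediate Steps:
x(t, P) = 5 + P² + t² (x(t, P) = (t² + P²) + 5 = (P² + t²) + 5 = 5 + P² + t²)
(-251 - 5)*(-61 + x(h, 10)) = (-251 - 5)*(-61 + (5 + 10² + 8²)) = -256*(-61 + (5 + 100 + 64)) = -256*(-61 + 169) = -256*108 = -27648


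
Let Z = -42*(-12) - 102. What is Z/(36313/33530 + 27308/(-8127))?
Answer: -15649188660/88645927 ≈ -176.54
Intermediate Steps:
Z = 402 (Z = 504 - 102 = 402)
Z/(36313/33530 + 27308/(-8127)) = 402/(36313/33530 + 27308/(-8127)) = 402/(36313*(1/33530) + 27308*(-1/8127)) = 402/(36313/33530 - 27308/8127) = 402/(-88645927/38928330) = 402*(-38928330/88645927) = -15649188660/88645927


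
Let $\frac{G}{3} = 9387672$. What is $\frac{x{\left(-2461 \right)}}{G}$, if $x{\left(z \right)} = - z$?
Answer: $\frac{2461}{28163016} \approx 8.7384 \cdot 10^{-5}$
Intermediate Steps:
$G = 28163016$ ($G = 3 \cdot 9387672 = 28163016$)
$\frac{x{\left(-2461 \right)}}{G} = \frac{\left(-1\right) \left(-2461\right)}{28163016} = 2461 \cdot \frac{1}{28163016} = \frac{2461}{28163016}$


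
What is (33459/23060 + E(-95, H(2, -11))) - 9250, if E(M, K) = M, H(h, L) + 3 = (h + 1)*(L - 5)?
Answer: -215462241/23060 ≈ -9343.5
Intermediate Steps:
H(h, L) = -3 + (1 + h)*(-5 + L) (H(h, L) = -3 + (h + 1)*(L - 5) = -3 + (1 + h)*(-5 + L))
(33459/23060 + E(-95, H(2, -11))) - 9250 = (33459/23060 - 95) - 9250 = -2157241/23060 - 9250 = -215462241/23060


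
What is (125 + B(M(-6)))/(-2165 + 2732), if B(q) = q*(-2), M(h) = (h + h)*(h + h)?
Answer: -163/567 ≈ -0.28748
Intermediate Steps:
M(h) = 4*h² (M(h) = (2*h)*(2*h) = 4*h²)
B(q) = -2*q
(125 + B(M(-6)))/(-2165 + 2732) = (125 - 8*(-6)²)/(-2165 + 2732) = (125 - 8*36)/567 = (125 - 2*144)*(1/567) = (125 - 288)*(1/567) = -163*1/567 = -163/567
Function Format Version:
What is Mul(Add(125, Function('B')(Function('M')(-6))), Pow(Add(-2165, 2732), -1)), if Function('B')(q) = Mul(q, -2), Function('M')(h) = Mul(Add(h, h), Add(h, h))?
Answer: Rational(-163, 567) ≈ -0.28748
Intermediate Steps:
Function('M')(h) = Mul(4, Pow(h, 2)) (Function('M')(h) = Mul(Mul(2, h), Mul(2, h)) = Mul(4, Pow(h, 2)))
Function('B')(q) = Mul(-2, q)
Mul(Add(125, Function('B')(Function('M')(-6))), Pow(Add(-2165, 2732), -1)) = Mul(Add(125, Mul(-2, Mul(4, Pow(-6, 2)))), Pow(Add(-2165, 2732), -1)) = Mul(Add(125, Mul(-2, Mul(4, 36))), Pow(567, -1)) = Mul(Add(125, Mul(-2, 144)), Rational(1, 567)) = Mul(Add(125, -288), Rational(1, 567)) = Mul(-163, Rational(1, 567)) = Rational(-163, 567)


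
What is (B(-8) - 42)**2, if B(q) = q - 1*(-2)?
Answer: 2304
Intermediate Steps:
B(q) = 2 + q (B(q) = q + 2 = 2 + q)
(B(-8) - 42)**2 = ((2 - 8) - 42)**2 = (-6 - 42)**2 = (-48)**2 = 2304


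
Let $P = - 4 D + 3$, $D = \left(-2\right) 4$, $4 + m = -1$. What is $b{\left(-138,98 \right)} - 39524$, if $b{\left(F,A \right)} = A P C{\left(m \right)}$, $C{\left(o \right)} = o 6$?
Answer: $-142424$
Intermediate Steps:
$m = -5$ ($m = -4 - 1 = -5$)
$D = -8$
$P = 35$ ($P = \left(-4\right) \left(-8\right) + 3 = 32 + 3 = 35$)
$C{\left(o \right)} = 6 o$
$b{\left(F,A \right)} = - 1050 A$ ($b{\left(F,A \right)} = A 35 \cdot 6 \left(-5\right) = 35 A \left(-30\right) = - 1050 A$)
$b{\left(-138,98 \right)} - 39524 = \left(-1050\right) 98 - 39524 = -102900 - 39524 = -142424$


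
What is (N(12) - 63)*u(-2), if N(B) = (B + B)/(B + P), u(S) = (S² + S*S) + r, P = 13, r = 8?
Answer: -24816/25 ≈ -992.64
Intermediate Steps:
u(S) = 8 + 2*S² (u(S) = (S² + S*S) + 8 = (S² + S²) + 8 = 2*S² + 8 = 8 + 2*S²)
N(B) = 2*B/(13 + B) (N(B) = (B + B)/(B + 13) = (2*B)/(13 + B) = 2*B/(13 + B))
(N(12) - 63)*u(-2) = (2*12/(13 + 12) - 63)*(8 + 2*(-2)²) = (2*12/25 - 63)*(8 + 2*4) = (2*12*(1/25) - 63)*(8 + 8) = (24/25 - 63)*16 = -1551/25*16 = -24816/25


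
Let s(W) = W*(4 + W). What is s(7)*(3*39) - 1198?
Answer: 7811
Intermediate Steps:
s(7)*(3*39) - 1198 = (7*(4 + 7))*(3*39) - 1198 = (7*11)*117 - 1198 = 77*117 - 1198 = 9009 - 1198 = 7811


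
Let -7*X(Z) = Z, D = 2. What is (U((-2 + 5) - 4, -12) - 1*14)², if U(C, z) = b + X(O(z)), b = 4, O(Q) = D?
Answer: 5184/49 ≈ 105.80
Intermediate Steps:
O(Q) = 2
X(Z) = -Z/7
U(C, z) = 26/7 (U(C, z) = 4 - ⅐*2 = 4 - 2/7 = 26/7)
(U((-2 + 5) - 4, -12) - 1*14)² = (26/7 - 1*14)² = (26/7 - 14)² = (-72/7)² = 5184/49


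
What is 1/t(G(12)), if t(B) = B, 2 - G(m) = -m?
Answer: 1/14 ≈ 0.071429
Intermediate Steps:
G(m) = 2 + m (G(m) = 2 - (-1)*m = 2 + m)
1/t(G(12)) = 1/(2 + 12) = 1/14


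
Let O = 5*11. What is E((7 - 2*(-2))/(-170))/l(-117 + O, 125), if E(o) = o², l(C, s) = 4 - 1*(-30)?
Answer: 121/982600 ≈ 0.00012314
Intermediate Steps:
O = 55
l(C, s) = 34 (l(C, s) = 4 + 30 = 34)
E((7 - 2*(-2))/(-170))/l(-117 + O, 125) = ((7 - 2*(-2))/(-170))²/34 = ((7 + 4)*(-1/170))²*(1/34) = (11*(-1/170))²*(1/34) = (-11/170)²*(1/34) = (121/28900)*(1/34) = 121/982600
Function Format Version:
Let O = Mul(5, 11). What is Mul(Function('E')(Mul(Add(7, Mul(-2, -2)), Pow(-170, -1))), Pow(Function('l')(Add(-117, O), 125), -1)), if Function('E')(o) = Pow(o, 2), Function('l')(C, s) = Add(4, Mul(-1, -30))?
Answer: Rational(121, 982600) ≈ 0.00012314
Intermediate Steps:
O = 55
Function('l')(C, s) = 34 (Function('l')(C, s) = Add(4, 30) = 34)
Mul(Function('E')(Mul(Add(7, Mul(-2, -2)), Pow(-170, -1))), Pow(Function('l')(Add(-117, O), 125), -1)) = Mul(Pow(Mul(Add(7, Mul(-2, -2)), Pow(-170, -1)), 2), Pow(34, -1)) = Mul(Pow(Mul(Add(7, 4), Rational(-1, 170)), 2), Rational(1, 34)) = Mul(Pow(Mul(11, Rational(-1, 170)), 2), Rational(1, 34)) = Mul(Pow(Rational(-11, 170), 2), Rational(1, 34)) = Mul(Rational(121, 28900), Rational(1, 34)) = Rational(121, 982600)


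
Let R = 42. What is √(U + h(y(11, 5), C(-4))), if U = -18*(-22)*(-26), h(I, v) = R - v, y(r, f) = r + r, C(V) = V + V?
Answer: I*√10246 ≈ 101.22*I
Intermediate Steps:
C(V) = 2*V
y(r, f) = 2*r
h(I, v) = 42 - v
U = -10296 (U = 396*(-26) = -10296)
√(U + h(y(11, 5), C(-4))) = √(-10296 + (42 - 2*(-4))) = √(-10296 + (42 - 1*(-8))) = √(-10296 + (42 + 8)) = √(-10296 + 50) = √(-10246) = I*√10246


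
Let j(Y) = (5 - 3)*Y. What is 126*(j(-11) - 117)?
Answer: -17514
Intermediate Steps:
j(Y) = 2*Y
126*(j(-11) - 117) = 126*(2*(-11) - 117) = 126*(-22 - 117) = 126*(-139) = -17514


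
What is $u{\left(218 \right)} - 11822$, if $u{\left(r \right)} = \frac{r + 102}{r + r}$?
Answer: $- \frac{1288518}{109} \approx -11821.0$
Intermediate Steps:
$u{\left(r \right)} = \frac{102 + r}{2 r}$
$u{\left(218 \right)} - 11822 = \frac{102 + 218}{2 \cdot 218} - 11822 = \frac{1}{2} \cdot \frac{1}{218} \cdot 320 - 11822 = \frac{80}{109} - 11822 = - \frac{1288518}{109}$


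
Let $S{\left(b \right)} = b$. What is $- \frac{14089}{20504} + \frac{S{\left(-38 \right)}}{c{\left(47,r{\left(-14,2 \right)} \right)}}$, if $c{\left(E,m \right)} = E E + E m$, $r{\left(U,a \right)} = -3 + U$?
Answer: $- \frac{10322321}{14455320} \approx -0.71408$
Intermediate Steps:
$c{\left(E,m \right)} = E^{2} + E m$
$- \frac{14089}{20504} + \frac{S{\left(-38 \right)}}{c{\left(47,r{\left(-14,2 \right)} \right)}} = - \frac{14089}{20504} - \frac{38}{47 \left(47 - 17\right)} = \left(-14089\right) \frac{1}{20504} - \frac{38}{47 \left(47 - 17\right)} = - \frac{14089}{20504} - \frac{38}{47 \cdot 30} = - \frac{14089}{20504} - \frac{38}{1410} = - \frac{14089}{20504} - \frac{19}{705} = - \frac{10322321}{14455320}$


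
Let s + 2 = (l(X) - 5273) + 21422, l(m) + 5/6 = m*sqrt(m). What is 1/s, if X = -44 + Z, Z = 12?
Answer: 581262/9386332777 + 4608*I*sqrt(2)/9386332777 ≈ 6.1926e-5 + 6.9427e-7*I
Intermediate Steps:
X = -32 (X = -44 + 12 = -32)
l(m) = -5/6 + m**(3/2) (l(m) = -5/6 + m*sqrt(m) = -5/6 + m**(3/2))
s = 96877/6 - 128*I*sqrt(2) (s = -2 + (((-5/6 + (-32)**(3/2)) - 5273) + 21422) = -2 + (((-5/6 - 128*I*sqrt(2)) - 5273) + 21422) = -2 + ((-31643/6 - 128*I*sqrt(2)) + 21422) = -2 + (96889/6 - 128*I*sqrt(2)) = 96877/6 - 128*I*sqrt(2) ≈ 16146.0 - 181.02*I)
1/s = 1/(96877/6 - 128*I*sqrt(2))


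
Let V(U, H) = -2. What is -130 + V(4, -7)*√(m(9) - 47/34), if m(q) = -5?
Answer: -130 - I*√7378/17 ≈ -130.0 - 5.0527*I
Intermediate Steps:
-130 + V(4, -7)*√(m(9) - 47/34) = -130 - 2*√(-5 - 47/34) = -130 - I*√7378/17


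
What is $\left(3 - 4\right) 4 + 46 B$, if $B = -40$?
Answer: $-1844$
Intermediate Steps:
$\left(3 - 4\right) 4 + 46 B = \left(3 - 4\right) 4 + 46 \left(-40\right) = \left(-1\right) 4 - 1840 = -4 - 1840 = -1844$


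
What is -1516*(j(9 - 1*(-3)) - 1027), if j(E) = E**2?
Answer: 1338628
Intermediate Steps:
-1516*(j(9 - 1*(-3)) - 1027) = -1516*((9 - 1*(-3))**2 - 1027) = -1516*((9 + 3)**2 - 1027) = -1516*(12**2 - 1027) = -1516*(144 - 1027) = -1516*(-883) = 1338628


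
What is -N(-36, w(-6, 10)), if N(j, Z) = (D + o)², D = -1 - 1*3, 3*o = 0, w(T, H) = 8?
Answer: -16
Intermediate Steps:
o = 0 (o = (⅓)*0 = 0)
D = -4 (D = -1 - 3 = -4)
N(j, Z) = 16 (N(j, Z) = (-4 + 0)² = (-4)² = 16)
-N(-36, w(-6, 10)) = -1*16 = -16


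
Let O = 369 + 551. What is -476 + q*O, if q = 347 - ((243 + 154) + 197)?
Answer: -227716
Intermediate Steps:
O = 920
q = -247 (q = 347 - (397 + 197) = 347 - 1*594 = 347 - 594 = -247)
-476 + q*O = -476 - 247*920 = -476 - 227240 = -227716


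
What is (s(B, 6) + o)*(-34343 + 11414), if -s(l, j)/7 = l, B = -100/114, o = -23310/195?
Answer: 642226004/247 ≈ 2.6001e+6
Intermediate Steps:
o = -1554/13 (o = -23310*1/195 = -1554/13 ≈ -119.54)
B = -50/57 (B = -100*1/114 = -50/57 ≈ -0.87719)
s(l, j) = -7*l
(s(B, 6) + o)*(-34343 + 11414) = (-7*(-50/57) - 1554/13)*(-34343 + 11414) = (350/57 - 1554/13)*(-22929) = -84028/741*(-22929) = 642226004/247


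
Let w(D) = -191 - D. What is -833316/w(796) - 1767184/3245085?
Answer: 900812347084/1067632965 ≈ 843.75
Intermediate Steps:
-833316/w(796) - 1767184/3245085 = -833316/(-191 - 1*796) - 1767184/3245085 = -833316/(-191 - 796) - 1767184*1/3245085 = -833316/(-987) - 1767184/3245085 = -833316*(-1/987) - 1767184/3245085 = 277772/329 - 1767184/3245085 = 900812347084/1067632965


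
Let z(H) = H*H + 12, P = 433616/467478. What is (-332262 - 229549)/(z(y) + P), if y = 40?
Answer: -131317141329/377004076 ≈ -348.32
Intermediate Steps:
P = 216808/233739 (P = 433616*(1/467478) = 216808/233739 ≈ 0.92756)
z(H) = 12 + H**2 (z(H) = H**2 + 12 = 12 + H**2)
(-332262 - 229549)/(z(y) + P) = (-332262 - 229549)/((12 + 40**2) + 216808/233739) = -561811/((12 + 1600) + 216808/233739) = -561811/(1612 + 216808/233739) = -561811/377004076/233739 = -561811*233739/377004076 = -131317141329/377004076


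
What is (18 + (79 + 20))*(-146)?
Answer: -17082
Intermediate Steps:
(18 + (79 + 20))*(-146) = (18 + 99)*(-146) = 117*(-146) = -17082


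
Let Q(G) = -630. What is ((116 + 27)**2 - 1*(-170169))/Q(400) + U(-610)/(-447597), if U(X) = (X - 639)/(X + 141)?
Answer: -105860057848/349871655 ≈ -302.57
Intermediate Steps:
U(X) = (-639 + X)/(141 + X)
((116 + 27)**2 - 1*(-170169))/Q(400) + U(-610)/(-447597) = ((116 + 27)**2 - 1*(-170169))/(-630) + ((-639 - 610)/(141 - 610))/(-447597) = (143**2 + 170169)*(-1/630) + (-1249/(-469))*(-1/447597) = (20449 + 170169)*(-1/630) - 1/469*(-1249)*(-1/447597) = 190618*(-1/630) + (1249/469)*(-1/447597) = -95309/315 - 1249/209922993 = -105860057848/349871655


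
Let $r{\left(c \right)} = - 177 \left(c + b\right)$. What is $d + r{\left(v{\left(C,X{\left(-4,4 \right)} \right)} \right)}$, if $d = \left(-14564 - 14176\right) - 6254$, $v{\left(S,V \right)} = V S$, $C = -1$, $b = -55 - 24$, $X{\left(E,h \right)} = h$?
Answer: $-20303$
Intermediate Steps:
$b = -79$
$v{\left(S,V \right)} = S V$
$r{\left(c \right)} = 13983 - 177 c$ ($r{\left(c \right)} = - 177 \left(c - 79\right) = - 177 \left(-79 + c\right) = 13983 - 177 c$)
$d = -34994$ ($d = -28740 - 6254 = -34994$)
$d + r{\left(v{\left(C,X{\left(-4,4 \right)} \right)} \right)} = -34994 + \left(13983 - 177 \left(\left(-1\right) 4\right)\right) = -34994 + \left(13983 - -708\right) = -34994 + \left(13983 + 708\right) = -34994 + 14691 = -20303$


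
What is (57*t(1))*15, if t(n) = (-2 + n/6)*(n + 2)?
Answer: -9405/2 ≈ -4702.5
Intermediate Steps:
t(n) = (-2 + n/6)*(2 + n) (t(n) = (-2 + n*(1/6))*(2 + n) = (-2 + n/6)*(2 + n))
(57*t(1))*15 = (57*(-4 - 5/3*1 + (1/6)*1**2))*15 = (57*(-4 - 5/3 + (1/6)*1))*15 = (57*(-4 - 5/3 + 1/6))*15 = (57*(-11/2))*15 = -627/2*15 = -9405/2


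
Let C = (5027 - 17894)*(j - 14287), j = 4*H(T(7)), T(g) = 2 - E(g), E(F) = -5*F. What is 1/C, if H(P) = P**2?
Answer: 1/113371137 ≈ 8.8206e-9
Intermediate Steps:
T(g) = 2 + 5*g (T(g) = 2 - (-5)*g = 2 + 5*g)
j = 5476 (j = 4*(2 + 5*7)**2 = 4*(2 + 35)**2 = 4*37**2 = 4*1369 = 5476)
C = 113371137 (C = (5027 - 17894)*(5476 - 14287) = -12867*(-8811) = 113371137)
1/C = 1/113371137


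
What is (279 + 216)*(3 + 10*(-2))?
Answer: -8415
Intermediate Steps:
(279 + 216)*(3 + 10*(-2)) = 495*(3 - 20) = 495*(-17) = -8415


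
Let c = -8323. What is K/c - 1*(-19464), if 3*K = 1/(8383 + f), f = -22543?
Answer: 6881712082561/353561040 ≈ 19464.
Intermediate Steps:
K = -1/42480 (K = 1/(3*(8383 - 22543)) = (⅓)/(-14160) = (⅓)*(-1/14160) = -1/42480 ≈ -2.3540e-5)
K/c - 1*(-19464) = -1/42480/(-8323) - 1*(-19464) = -1/42480*(-1/8323) + 19464 = 1/353561040 + 19464 = 6881712082561/353561040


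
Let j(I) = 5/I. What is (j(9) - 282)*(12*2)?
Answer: -20264/3 ≈ -6754.7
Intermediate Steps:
(j(9) - 282)*(12*2) = (5/9 - 282)*(12*2) = (5*(⅑) - 282)*24 = (5/9 - 282)*24 = -2533/9*24 = -20264/3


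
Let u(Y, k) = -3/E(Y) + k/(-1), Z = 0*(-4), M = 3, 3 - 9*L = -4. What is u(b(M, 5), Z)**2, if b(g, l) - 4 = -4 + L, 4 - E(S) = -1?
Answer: 9/25 ≈ 0.36000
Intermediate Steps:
L = 7/9 (L = 1/3 - 1/9*(-4) = 1/3 + 4/9 = 7/9 ≈ 0.77778)
E(S) = 5 (E(S) = 4 - 1*(-1) = 4 + 1 = 5)
b(g, l) = 7/9 (b(g, l) = 4 + (-4 + 7/9) = 4 - 29/9 = 7/9)
Z = 0
u(Y, k) = -3/5 - k (u(Y, k) = -3/5 + k/(-1) = -3*1/5 + k*(-1) = -3/5 - k)
u(b(M, 5), Z)**2 = (-3/5 - 1*0)**2 = (-3/5 + 0)**2 = (-3/5)**2 = 9/25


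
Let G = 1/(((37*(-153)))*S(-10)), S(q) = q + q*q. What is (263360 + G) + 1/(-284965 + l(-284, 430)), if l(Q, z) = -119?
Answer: 2125131537959057/8069302620 ≈ 2.6336e+5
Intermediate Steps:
S(q) = q + q²
G = -1/509490 (G = 1/(((37*(-153)))*((-10*(1 - 10)))) = 1/((-5661)*((-10*(-9)))) = -1/5661/90 = -1/5661*1/90 = -1/509490 ≈ -1.9627e-6)
(263360 + G) + 1/(-284965 + l(-284, 430)) = (263360 - 1/509490) + 1/(-284965 - 119) = 134179286399/509490 + 1/(-285084) = 134179286399/509490 - 1/285084 = 2125131537959057/8069302620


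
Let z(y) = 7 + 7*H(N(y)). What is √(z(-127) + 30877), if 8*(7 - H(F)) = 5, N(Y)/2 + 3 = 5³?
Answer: √494858/4 ≈ 175.87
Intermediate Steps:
N(Y) = 244 (N(Y) = -6 + 2*5³ = -6 + 2*125 = -6 + 250 = 244)
H(F) = 51/8 (H(F) = 7 - ⅛*5 = 7 - 5/8 = 51/8)
z(y) = 413/8 (z(y) = 7 + 7*(51/8) = 7 + 357/8 = 413/8)
√(z(-127) + 30877) = √(413/8 + 30877) = √(247429/8) = √494858/4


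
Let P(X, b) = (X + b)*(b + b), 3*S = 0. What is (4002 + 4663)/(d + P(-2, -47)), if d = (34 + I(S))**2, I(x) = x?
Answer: 8665/5762 ≈ 1.5038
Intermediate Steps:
S = 0 (S = (1/3)*0 = 0)
P(X, b) = 2*b*(X + b) (P(X, b) = (X + b)*(2*b) = 2*b*(X + b))
d = 1156 (d = (34 + 0)**2 = 34**2 = 1156)
(4002 + 4663)/(d + P(-2, -47)) = (4002 + 4663)/(1156 + 2*(-47)*(-2 - 47)) = 8665/(1156 + 2*(-47)*(-49)) = 8665/(1156 + 4606) = 8665/5762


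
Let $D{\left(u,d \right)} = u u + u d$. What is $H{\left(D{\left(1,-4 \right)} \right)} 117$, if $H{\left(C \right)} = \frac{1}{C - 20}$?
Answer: $- \frac{117}{23} \approx -5.087$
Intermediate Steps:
$D{\left(u,d \right)} = u^{2} + d u$
$H{\left(C \right)} = \frac{1}{-20 + C}$
$H{\left(D{\left(1,-4 \right)} \right)} 117 = \frac{1}{-20 + 1 \left(-4 + 1\right)} 117 = \frac{1}{-20 + 1 \left(-3\right)} 117 = \frac{1}{-20 - 3} \cdot 117 = \frac{1}{-23} \cdot 117 = \left(- \frac{1}{23}\right) 117 = - \frac{117}{23}$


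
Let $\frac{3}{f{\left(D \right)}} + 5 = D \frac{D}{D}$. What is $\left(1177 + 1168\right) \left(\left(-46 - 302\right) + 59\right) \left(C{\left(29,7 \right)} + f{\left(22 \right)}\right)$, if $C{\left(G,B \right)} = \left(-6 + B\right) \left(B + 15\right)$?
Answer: $-15029105$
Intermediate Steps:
$f{\left(D \right)} = \frac{3}{-5 + D}$ ($f{\left(D \right)} = \frac{3}{-5 + D \frac{D}{D}} = \frac{3}{-5 + D 1} = \frac{3}{-5 + D}$)
$C{\left(G,B \right)} = \left(-6 + B\right) \left(15 + B\right)$
$\left(1177 + 1168\right) \left(\left(-46 - 302\right) + 59\right) \left(C{\left(29,7 \right)} + f{\left(22 \right)}\right) = \left(1177 + 1168\right) \left(\left(-46 - 302\right) + 59\right) \left(\left(-90 + 7^{2} + 9 \cdot 7\right) + \frac{3}{-5 + 22}\right) = 2345 \left(\left(-46 - 302\right) + 59\right) \left(\left(-90 + 49 + 63\right) + \frac{3}{17}\right) = 2345 \left(-348 + 59\right) \left(22 + 3 \cdot \frac{1}{17}\right) = 2345 \left(- 289 \left(22 + \frac{3}{17}\right)\right) = 2345 \left(\left(-289\right) \frac{377}{17}\right) = 2345 \left(-6409\right) = -15029105$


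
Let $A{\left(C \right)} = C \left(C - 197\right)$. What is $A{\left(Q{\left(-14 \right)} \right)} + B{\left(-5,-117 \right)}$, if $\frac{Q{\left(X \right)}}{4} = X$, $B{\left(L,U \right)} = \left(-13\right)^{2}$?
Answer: $14337$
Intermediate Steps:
$B{\left(L,U \right)} = 169$
$Q{\left(X \right)} = 4 X$
$A{\left(C \right)} = C \left(-197 + C\right)$
$A{\left(Q{\left(-14 \right)} \right)} + B{\left(-5,-117 \right)} = 4 \left(-14\right) \left(-197 + 4 \left(-14\right)\right) + 169 = - 56 \left(-197 - 56\right) + 169 = \left(-56\right) \left(-253\right) + 169 = 14168 + 169 = 14337$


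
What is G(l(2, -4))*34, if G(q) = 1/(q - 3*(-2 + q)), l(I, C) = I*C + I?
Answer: 17/9 ≈ 1.8889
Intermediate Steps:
l(I, C) = I + C*I (l(I, C) = C*I + I = I + C*I)
G(q) = 1/(6 - 2*q) (G(q) = 1/(q + (6 - 3*q)) = 1/(6 - 2*q))
G(l(2, -4))*34 = -1/(-6 + 2*(2*(1 - 4)))*34 = -1/(-6 + 2*(2*(-3)))*34 = -1/(-6 + 2*(-6))*34 = -1/(-6 - 12)*34 = -1/(-18)*34 = -1*(-1/18)*34 = (1/18)*34 = 17/9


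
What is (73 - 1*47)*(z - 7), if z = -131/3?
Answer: -3952/3 ≈ -1317.3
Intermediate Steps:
z = -131/3 (z = -131*⅓ = -131/3 ≈ -43.667)
(73 - 1*47)*(z - 7) = (73 - 1*47)*(-131/3 - 7) = (73 - 47)*(-152/3) = 26*(-152/3) = -3952/3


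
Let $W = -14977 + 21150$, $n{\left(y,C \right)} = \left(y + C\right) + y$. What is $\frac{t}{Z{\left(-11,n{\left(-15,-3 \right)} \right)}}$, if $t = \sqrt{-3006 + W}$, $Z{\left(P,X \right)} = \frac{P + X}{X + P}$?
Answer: $\sqrt{3167} \approx 56.276$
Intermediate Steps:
$n{\left(y,C \right)} = C + 2 y$ ($n{\left(y,C \right)} = \left(C + y\right) + y = C + 2 y$)
$Z{\left(P,X \right)} = 1$ ($Z{\left(P,X \right)} = \frac{P + X}{P + X} = 1$)
$W = 6173$
$t = \sqrt{3167}$ ($t = \sqrt{-3006 + 6173} = \sqrt{3167} \approx 56.276$)
$\frac{t}{Z{\left(-11,n{\left(-15,-3 \right)} \right)}} = \frac{\sqrt{3167}}{1} = \sqrt{3167} \cdot 1 = \sqrt{3167}$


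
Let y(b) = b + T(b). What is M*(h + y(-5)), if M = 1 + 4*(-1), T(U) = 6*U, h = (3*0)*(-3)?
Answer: 105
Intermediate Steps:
h = 0 (h = 0*(-3) = 0)
y(b) = 7*b (y(b) = b + 6*b = 7*b)
M = -3 (M = 1 - 4 = -3)
M*(h + y(-5)) = -3*(0 + 7*(-5)) = -3*(0 - 35) = -3*(-35) = 105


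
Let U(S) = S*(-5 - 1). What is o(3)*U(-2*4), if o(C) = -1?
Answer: -48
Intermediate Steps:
U(S) = -6*S (U(S) = S*(-6) = -6*S)
o(3)*U(-2*4) = -(-6)*(-2*4) = -(-6)*(-8) = -1*48 = -48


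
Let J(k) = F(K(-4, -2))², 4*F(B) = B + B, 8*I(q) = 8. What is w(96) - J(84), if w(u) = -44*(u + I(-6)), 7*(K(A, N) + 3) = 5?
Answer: -209196/49 ≈ -4269.3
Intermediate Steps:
I(q) = 1 (I(q) = (⅛)*8 = 1)
K(A, N) = -16/7 (K(A, N) = -3 + (⅐)*5 = -3 + 5/7 = -16/7)
F(B) = B/2 (F(B) = (B + B)/4 = (2*B)/4 = B/2)
J(k) = 64/49 (J(k) = ((½)*(-16/7))² = (-8/7)² = 64/49)
w(u) = -44 - 44*u (w(u) = -44*(u + 1) = -44*(1 + u) = -44 - 44*u)
w(96) - J(84) = (-44 - 44*96) - 1*64/49 = (-44 - 4224) - 64/49 = -4268 - 64/49 = -209196/49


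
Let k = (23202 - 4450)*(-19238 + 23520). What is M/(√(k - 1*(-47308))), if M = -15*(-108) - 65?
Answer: 1555*√20085843/40171686 ≈ 0.17348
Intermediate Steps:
k = 80296064 (k = 18752*4282 = 80296064)
M = 1555 (M = 1620 - 65 = 1555)
M/(√(k - 1*(-47308))) = 1555/(√(80296064 - 1*(-47308))) = 1555/(√(80296064 + 47308)) = 1555/(√80343372) = 1555/((2*√20085843)) = 1555*(√20085843/40171686) = 1555*√20085843/40171686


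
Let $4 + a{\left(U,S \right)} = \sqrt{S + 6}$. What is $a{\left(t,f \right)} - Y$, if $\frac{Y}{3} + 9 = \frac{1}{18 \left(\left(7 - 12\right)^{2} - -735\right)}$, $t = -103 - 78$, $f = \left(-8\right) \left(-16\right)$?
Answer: $\frac{104879}{4560} + \sqrt{134} \approx 34.576$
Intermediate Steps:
$f = 128$
$t = -181$ ($t = -103 - 78 = -181$)
$a{\left(U,S \right)} = -4 + \sqrt{6 + S}$ ($a{\left(U,S \right)} = -4 + \sqrt{S + 6} = -4 + \sqrt{6 + S}$)
$Y = - \frac{123119}{4560}$ ($Y = -27 + \frac{3}{18 \left(\left(7 - 12\right)^{2} - -735\right)} = -27 + \frac{3}{18 \left(\left(-5\right)^{2} + 735\right)} = -27 + \frac{3}{18 \left(25 + 735\right)} = -27 + \frac{3}{18 \cdot 760} = -27 + \frac{3}{13680} = -27 + 3 \cdot \frac{1}{13680} = -27 + \frac{1}{4560} = - \frac{123119}{4560} \approx -27.0$)
$a{\left(t,f \right)} - Y = \left(-4 + \sqrt{6 + 128}\right) - - \frac{123119}{4560} = \left(-4 + \sqrt{134}\right) + \frac{123119}{4560} = \frac{104879}{4560} + \sqrt{134}$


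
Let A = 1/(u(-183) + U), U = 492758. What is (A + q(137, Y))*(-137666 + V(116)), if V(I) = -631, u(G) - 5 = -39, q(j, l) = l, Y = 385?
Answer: -26234766784077/492724 ≈ -5.3244e+7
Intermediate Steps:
u(G) = -34 (u(G) = 5 - 39 = -34)
A = 1/492724 (A = 1/(-34 + 492758) = 1/492724 ≈ 2.0295e-6)
(A + q(137, Y))*(-137666 + V(116)) = (1/492724 + 385)*(-137666 - 631) = (189698741/492724)*(-138297) = -26234766784077/492724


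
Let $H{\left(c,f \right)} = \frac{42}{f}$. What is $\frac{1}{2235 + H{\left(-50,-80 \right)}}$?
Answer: $\frac{40}{89379} \approx 0.00044753$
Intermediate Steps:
$\frac{1}{2235 + H{\left(-50,-80 \right)}} = \frac{1}{2235 + \frac{42}{-80}} = \frac{1}{2235 + 42 \left(- \frac{1}{80}\right)} = \frac{1}{2235 - \frac{21}{40}} = \frac{1}{\frac{89379}{40}} = \frac{40}{89379}$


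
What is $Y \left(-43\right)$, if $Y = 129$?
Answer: $-5547$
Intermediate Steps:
$Y \left(-43\right) = 129 \left(-43\right) = -5547$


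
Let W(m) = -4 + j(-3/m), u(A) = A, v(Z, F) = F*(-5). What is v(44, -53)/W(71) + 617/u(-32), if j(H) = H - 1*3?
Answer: -45529/800 ≈ -56.911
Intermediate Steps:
v(Z, F) = -5*F
j(H) = -3 + H (j(H) = H - 3 = -3 + H)
W(m) = -7 - 3/m (W(m) = -4 + (-3 - 3/m) = -7 - 3/m)
v(44, -53)/W(71) + 617/u(-32) = (-5*(-53))/(-7 - 3/71) + 617/(-32) = 265/(-7 - 3*1/71) + 617*(-1/32) = 265/(-7 - 3/71) - 617/32 = 265/(-500/71) - 617/32 = 265*(-71/500) - 617/32 = -3763/100 - 617/32 = -45529/800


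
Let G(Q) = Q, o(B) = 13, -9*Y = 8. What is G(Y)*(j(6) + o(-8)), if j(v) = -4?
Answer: -8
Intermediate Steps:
Y = -8/9 (Y = -1/9*8 = -8/9 ≈ -0.88889)
G(Y)*(j(6) + o(-8)) = -8*(-4 + 13)/9 = -8/9*9 = -8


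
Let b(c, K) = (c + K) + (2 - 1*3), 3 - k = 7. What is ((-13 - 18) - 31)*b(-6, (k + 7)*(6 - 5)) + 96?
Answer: 344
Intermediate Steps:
k = -4 (k = 3 - 1*7 = 3 - 7 = -4)
b(c, K) = -1 + K + c (b(c, K) = (K + c) + (2 - 3) = (K + c) - 1 = -1 + K + c)
((-13 - 18) - 31)*b(-6, (k + 7)*(6 - 5)) + 96 = ((-13 - 18) - 31)*(-1 + (-4 + 7)*(6 - 5) - 6) + 96 = (-31 - 31)*(-1 + 3*1 - 6) + 96 = -62*(-1 + 3 - 6) + 96 = -62*(-4) + 96 = 248 + 96 = 344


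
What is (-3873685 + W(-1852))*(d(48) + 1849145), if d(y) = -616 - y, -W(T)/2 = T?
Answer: -7153586348861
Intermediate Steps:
W(T) = -2*T
(-3873685 + W(-1852))*(d(48) + 1849145) = (-3873685 - 2*(-1852))*((-616 - 1*48) + 1849145) = (-3873685 + 3704)*((-616 - 48) + 1849145) = -3869981*(-664 + 1849145) = -3869981*1848481 = -7153586348861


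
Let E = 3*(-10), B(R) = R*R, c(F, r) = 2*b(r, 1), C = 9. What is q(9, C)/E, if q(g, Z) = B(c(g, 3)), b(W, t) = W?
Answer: -6/5 ≈ -1.2000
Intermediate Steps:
c(F, r) = 2*r
B(R) = R²
q(g, Z) = 36 (q(g, Z) = (2*3)² = 6² = 36)
E = -30
q(9, C)/E = 36/(-30) = 36*(-1/30) = -6/5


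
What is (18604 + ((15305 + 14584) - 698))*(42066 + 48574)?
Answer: 4332138800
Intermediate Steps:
(18604 + ((15305 + 14584) - 698))*(42066 + 48574) = (18604 + (29889 - 698))*90640 = (18604 + 29191)*90640 = 47795*90640 = 4332138800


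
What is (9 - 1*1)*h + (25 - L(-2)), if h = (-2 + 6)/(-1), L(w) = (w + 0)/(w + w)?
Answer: -15/2 ≈ -7.5000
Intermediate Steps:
L(w) = ½ (L(w) = w/((2*w)) = w*(1/(2*w)) = ½)
h = -4 (h = -1*4 = -4)
(9 - 1*1)*h + (25 - L(-2)) = (9 - 1*1)*(-4) + (25 - 1*½) = (9 - 1)*(-4) + (25 - ½) = 8*(-4) + 49/2 = -32 + 49/2 = -15/2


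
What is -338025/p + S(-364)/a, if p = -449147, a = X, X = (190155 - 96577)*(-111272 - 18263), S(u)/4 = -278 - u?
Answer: 2048706275944591/2722196028162905 ≈ 0.75259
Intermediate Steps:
S(u) = -1112 - 4*u (S(u) = 4*(-278 - u) = -1112 - 4*u)
X = -12121626230 (X = 93578*(-129535) = -12121626230)
a = -12121626230
-338025/p + S(-364)/a = -338025/(-449147) + (-1112 - 4*(-364))/(-12121626230) = -338025*(-1/449147) + (-1112 + 1456)*(-1/12121626230) = 338025/449147 + 344*(-1/12121626230) = 338025/449147 - 172/6060813115 = 2048706275944591/2722196028162905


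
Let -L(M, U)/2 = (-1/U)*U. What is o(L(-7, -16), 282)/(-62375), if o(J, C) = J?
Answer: -2/62375 ≈ -3.2064e-5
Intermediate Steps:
L(M, U) = 2 (L(M, U) = -2*-1/U*U = -2*(-1/U)*U = -2*(-1) = 2)
o(L(-7, -16), 282)/(-62375) = 2/(-62375) = 2*(-1/62375) = -2/62375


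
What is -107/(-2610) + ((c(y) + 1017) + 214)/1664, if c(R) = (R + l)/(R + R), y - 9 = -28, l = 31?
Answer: 32206271/41258880 ≈ 0.78059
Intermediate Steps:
y = -19 (y = 9 - 28 = -19)
c(R) = (31 + R)/(2*R) (c(R) = (R + 31)/(R + R) = (31 + R)/((2*R)) = (31 + R)*(1/(2*R)) = (31 + R)/(2*R))
-107/(-2610) + ((c(y) + 1017) + 214)/1664 = -107/(-2610) + (((½)*(31 - 19)/(-19) + 1017) + 214)/1664 = -107*(-1/2610) + (((½)*(-1/19)*12 + 1017) + 214)*(1/1664) = 107/2610 + ((-6/19 + 1017) + 214)*(1/1664) = 107/2610 + (19317/19 + 214)*(1/1664) = 107/2610 + (23383/19)*(1/1664) = 107/2610 + 23383/31616 = 32206271/41258880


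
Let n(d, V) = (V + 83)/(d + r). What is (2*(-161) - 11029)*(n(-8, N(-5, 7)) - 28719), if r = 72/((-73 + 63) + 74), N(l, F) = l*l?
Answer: 17939222559/55 ≈ 3.2617e+8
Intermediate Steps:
N(l, F) = l²
r = 9/8 (r = 72/(-10 + 74) = 72/64 = 72*(1/64) = 9/8 ≈ 1.1250)
n(d, V) = (83 + V)/(9/8 + d) (n(d, V) = (V + 83)/(d + 9/8) = (83 + V)/(9/8 + d))
(2*(-161) - 11029)*(n(-8, N(-5, 7)) - 28719) = (2*(-161) - 11029)*(8*(83 + (-5)²)/(9 + 8*(-8)) - 28719) = (-322 - 11029)*(8*(83 + 25)/(9 - 64) - 28719) = -11351*(8*108/(-55) - 28719) = -11351*(8*(-1/55)*108 - 28719) = -11351*(-864/55 - 28719) = -11351*(-1580409/55) = 17939222559/55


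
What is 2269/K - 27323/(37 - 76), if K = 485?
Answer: 13340146/18915 ≈ 705.27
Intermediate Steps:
2269/K - 27323/(37 - 76) = 2269/485 - 27323/(37 - 76) = 2269*(1/485) - 27323/((-39*1)) = 2269/485 - 27323/(-39) = 2269/485 - 27323*(-1/39) = 2269/485 + 27323/39 = 13340146/18915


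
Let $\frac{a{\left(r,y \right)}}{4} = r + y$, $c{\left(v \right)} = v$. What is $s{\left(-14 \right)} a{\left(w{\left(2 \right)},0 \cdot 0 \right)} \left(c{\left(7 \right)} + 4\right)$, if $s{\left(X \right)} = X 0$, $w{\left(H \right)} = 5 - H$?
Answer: $0$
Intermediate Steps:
$s{\left(X \right)} = 0$
$a{\left(r,y \right)} = 4 r + 4 y$ ($a{\left(r,y \right)} = 4 \left(r + y\right) = 4 r + 4 y$)
$s{\left(-14 \right)} a{\left(w{\left(2 \right)},0 \cdot 0 \right)} \left(c{\left(7 \right)} + 4\right) = 0 \left(4 \left(5 - 2\right) + 4 \cdot 0 \cdot 0\right) \left(7 + 4\right) = 0 \left(4 \left(5 - 2\right) + 4 \cdot 0\right) 11 = 0 \left(4 \cdot 3 + 0\right) 11 = 0 \left(12 + 0\right) 11 = 0 \cdot 12 \cdot 11 = 0 \cdot 11 = 0$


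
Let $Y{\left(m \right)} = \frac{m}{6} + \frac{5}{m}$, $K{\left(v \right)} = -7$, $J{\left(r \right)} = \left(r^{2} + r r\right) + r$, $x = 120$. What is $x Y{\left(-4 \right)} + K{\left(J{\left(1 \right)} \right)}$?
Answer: $-237$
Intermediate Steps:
$J{\left(r \right)} = r + 2 r^{2}$ ($J{\left(r \right)} = \left(r^{2} + r^{2}\right) + r = 2 r^{2} + r = r + 2 r^{2}$)
$Y{\left(m \right)} = \frac{5}{m} + \frac{m}{6}$ ($Y{\left(m \right)} = m \frac{1}{6} + \frac{5}{m} = \frac{m}{6} + \frac{5}{m} = \frac{5}{m} + \frac{m}{6}$)
$x Y{\left(-4 \right)} + K{\left(J{\left(1 \right)} \right)} = 120 \left(\frac{5}{-4} + \frac{1}{6} \left(-4\right)\right) - 7 = 120 \left(5 \left(- \frac{1}{4}\right) - \frac{2}{3}\right) - 7 = 120 \left(- \frac{5}{4} - \frac{2}{3}\right) - 7 = 120 \left(- \frac{23}{12}\right) - 7 = -230 - 7 = -237$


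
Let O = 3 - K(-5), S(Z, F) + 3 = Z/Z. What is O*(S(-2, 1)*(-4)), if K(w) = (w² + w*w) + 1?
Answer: -384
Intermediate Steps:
K(w) = 1 + 2*w² (K(w) = (w² + w²) + 1 = 2*w² + 1 = 1 + 2*w²)
S(Z, F) = -2 (S(Z, F) = -3 + Z/Z = -3 + 1 = -2)
O = -48 (O = 3 - (1 + 2*(-5)²) = 3 - (1 + 2*25) = 3 - (1 + 50) = 3 - 1*51 = 3 - 51 = -48)
O*(S(-2, 1)*(-4)) = -(-96)*(-4) = -48*8 = -384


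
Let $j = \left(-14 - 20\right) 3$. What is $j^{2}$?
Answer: $10404$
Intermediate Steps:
$j = -102$ ($j = \left(-34\right) 3 = -102$)
$j^{2} = \left(-102\right)^{2} = 10404$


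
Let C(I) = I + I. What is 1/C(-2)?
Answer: -1/4 ≈ -0.25000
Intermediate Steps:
C(I) = 2*I
1/C(-2) = 1/(2*(-2)) = 1/(-4) = -1/4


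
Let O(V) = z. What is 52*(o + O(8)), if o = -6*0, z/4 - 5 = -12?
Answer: -1456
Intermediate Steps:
z = -28 (z = 20 + 4*(-12) = 20 - 48 = -28)
O(V) = -28
o = 0
52*(o + O(8)) = 52*(0 - 28) = 52*(-28) = -1456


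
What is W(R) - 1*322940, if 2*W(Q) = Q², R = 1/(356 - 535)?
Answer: -20694641079/64082 ≈ -3.2294e+5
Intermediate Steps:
R = -1/179 (R = 1/(-179) = -1/179 ≈ -0.0055866)
W(Q) = Q²/2
W(R) - 1*322940 = (-1/179)²/2 - 1*322940 = (½)*(1/32041) - 322940 = 1/64082 - 322940 = -20694641079/64082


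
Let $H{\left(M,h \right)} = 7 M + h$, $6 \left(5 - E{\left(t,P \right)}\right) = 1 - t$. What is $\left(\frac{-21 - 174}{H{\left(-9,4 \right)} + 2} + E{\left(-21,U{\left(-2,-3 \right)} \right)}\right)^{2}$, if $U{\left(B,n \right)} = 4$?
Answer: $\frac{73441}{3249} \approx 22.604$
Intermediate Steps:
$E{\left(t,P \right)} = \frac{29}{6} + \frac{t}{6}$ ($E{\left(t,P \right)} = 5 - \frac{1 - t}{6} = 5 + \left(- \frac{1}{6} + \frac{t}{6}\right) = \frac{29}{6} + \frac{t}{6}$)
$H{\left(M,h \right)} = h + 7 M$
$\left(\frac{-21 - 174}{H{\left(-9,4 \right)} + 2} + E{\left(-21,U{\left(-2,-3 \right)} \right)}\right)^{2} = \left(\frac{-21 - 174}{\left(4 + 7 \left(-9\right)\right) + 2} + \left(\frac{29}{6} + \frac{1}{6} \left(-21\right)\right)\right)^{2} = \left(- \frac{195}{\left(4 - 63\right) + 2} + \left(\frac{29}{6} - \frac{7}{2}\right)\right)^{2} = \left(- \frac{195}{-59 + 2} + \frac{4}{3}\right)^{2} = \left(- \frac{195}{-57} + \frac{4}{3}\right)^{2} = \left(\left(-195\right) \left(- \frac{1}{57}\right) + \frac{4}{3}\right)^{2} = \left(\frac{65}{19} + \frac{4}{3}\right)^{2} = \left(\frac{271}{57}\right)^{2} = \frac{73441}{3249}$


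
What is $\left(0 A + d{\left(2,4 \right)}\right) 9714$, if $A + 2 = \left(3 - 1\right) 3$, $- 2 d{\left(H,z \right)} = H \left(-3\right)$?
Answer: $29142$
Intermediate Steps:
$d{\left(H,z \right)} = \frac{3 H}{2}$ ($d{\left(H,z \right)} = - \frac{H \left(-3\right)}{2} = - \frac{\left(-3\right) H}{2} = \frac{3 H}{2}$)
$A = 4$ ($A = -2 + \left(3 - 1\right) 3 = -2 + 2 \cdot 3 = -2 + 6 = 4$)
$\left(0 A + d{\left(2,4 \right)}\right) 9714 = \left(0 \cdot 4 + \frac{3}{2} \cdot 2\right) 9714 = \left(0 + 3\right) 9714 = 3 \cdot 9714 = 29142$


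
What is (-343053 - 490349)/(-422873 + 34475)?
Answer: 416701/194199 ≈ 2.1457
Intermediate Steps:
(-343053 - 490349)/(-422873 + 34475) = -833402/(-388398) = -833402*(-1/388398) = 416701/194199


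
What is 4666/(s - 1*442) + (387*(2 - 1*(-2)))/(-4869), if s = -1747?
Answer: -2900814/1184249 ≈ -2.4495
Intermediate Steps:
4666/(s - 1*442) + (387*(2 - 1*(-2)))/(-4869) = 4666/(-1747 - 1*442) + (387*(2 - 1*(-2)))/(-4869) = 4666/(-1747 - 442) + (387*(2 + 2))*(-1/4869) = 4666/(-2189) + (387*4)*(-1/4869) = 4666*(-1/2189) + 1548*(-1/4869) = -4666/2189 - 172/541 = -2900814/1184249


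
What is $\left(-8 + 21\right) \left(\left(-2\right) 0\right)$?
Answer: $0$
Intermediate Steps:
$\left(-8 + 21\right) \left(\left(-2\right) 0\right) = 13 \cdot 0 = 0$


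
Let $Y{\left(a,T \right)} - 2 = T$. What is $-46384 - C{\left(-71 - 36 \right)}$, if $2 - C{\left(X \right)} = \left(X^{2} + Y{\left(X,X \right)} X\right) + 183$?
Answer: $-23519$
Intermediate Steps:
$Y{\left(a,T \right)} = 2 + T$
$C{\left(X \right)} = -181 - X^{2} - X \left(2 + X\right)$ ($C{\left(X \right)} = 2 - \left(\left(X^{2} + \left(2 + X\right) X\right) + 183\right) = 2 - \left(\left(X^{2} + X \left(2 + X\right)\right) + 183\right) = 2 - \left(183 + X^{2} + X \left(2 + X\right)\right) = -181 - X^{2} - X \left(2 + X\right)$)
$-46384 - C{\left(-71 - 36 \right)} = -46384 - \left(-181 - \left(-71 - 36\right)^{2} - \left(-71 - 36\right) \left(2 - 107\right)\right) = -46384 - \left(-181 - \left(-107\right)^{2} - - 107 \left(2 - 107\right)\right) = -46384 - \left(-181 - 11449 - \left(-107\right) \left(-105\right)\right) = -46384 - \left(-181 - 11449 - 11235\right) = -46384 - -22865 = -46384 + 22865 = -23519$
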